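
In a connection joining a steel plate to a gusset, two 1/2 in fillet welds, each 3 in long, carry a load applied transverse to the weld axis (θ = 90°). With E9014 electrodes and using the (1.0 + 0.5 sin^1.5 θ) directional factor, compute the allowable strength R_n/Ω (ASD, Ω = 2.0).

E90XX → F_EXX = 90 ksi.
t_e = 0.707 × 0.5 = 0.3535 in; A_we = 0.3535 × 6 = 2.121 in².
Directional factor: 1.0 + 0.5 sin^1.5(90°) = 1.5.
F_nw = 0.6 × 90 × 1.5 = 81 ksi.
R_n/Ω = (81 × 2.121) / 2.0 = 85.9 kip.

R_n/Ω ≈ 85.9 kip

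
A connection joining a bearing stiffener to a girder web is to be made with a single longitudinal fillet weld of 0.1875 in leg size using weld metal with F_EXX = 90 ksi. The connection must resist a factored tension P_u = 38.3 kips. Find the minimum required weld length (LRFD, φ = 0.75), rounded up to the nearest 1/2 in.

Throat t_e = 0.707 × 0.1875 = 0.1326 in.
φr_n = 0.75 × 0.6 × 90 × 0.1326 = 5.369 kips/in.
L_req = P_u / φr_n = 38.3 / 5.369 = 7.134 in total.
Round up → use L = 7.5 in.

L = 7.5 in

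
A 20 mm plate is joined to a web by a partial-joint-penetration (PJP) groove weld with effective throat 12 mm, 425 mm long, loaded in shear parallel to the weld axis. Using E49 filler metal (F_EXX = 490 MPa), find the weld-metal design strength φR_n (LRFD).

Effective throat (given) t_e = 12 mm.
A_we = 12 × 425 = 5100 mm².
F_nw = 0.6 F_EXX = 294 MPa.
φR_n = 0.75 × 294 × 5100 × 10⁻³ = 1125 kN.

φR_n ≈ 1120 kN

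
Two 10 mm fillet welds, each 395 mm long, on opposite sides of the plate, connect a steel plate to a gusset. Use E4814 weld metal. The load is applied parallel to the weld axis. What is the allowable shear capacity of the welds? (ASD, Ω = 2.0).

E48XX → F_EXX = 480 MPa.
Effective throat t_e = 0.707 × 10 = 7.07 mm.
Total length L = 790 mm; A_we = 7.07 × 790 = 5585 mm².
F_nw = 0.6 F_EXX = 0.6 × 480 = 288 MPa.
R_n = 288 × 5585 × 10⁻³ = 1609 kN; R_n/Ω = 1609/2.0 = 804.3 kN.

R_n/Ω ≈ 804 kN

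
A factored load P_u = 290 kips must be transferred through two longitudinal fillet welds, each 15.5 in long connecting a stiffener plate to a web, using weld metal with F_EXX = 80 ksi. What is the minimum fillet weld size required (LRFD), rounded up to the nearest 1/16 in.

w = 3/8 in

Total weld length L = 31 in.
Required throat t_e = P_u / (φ × 0.6 F_EXX × L) = 290 / (0.75 × 0.6 × 80 × 31) = 0.2599 in.
Required leg w = t_e / 0.707 = 0.3675 in → use 3/8 in.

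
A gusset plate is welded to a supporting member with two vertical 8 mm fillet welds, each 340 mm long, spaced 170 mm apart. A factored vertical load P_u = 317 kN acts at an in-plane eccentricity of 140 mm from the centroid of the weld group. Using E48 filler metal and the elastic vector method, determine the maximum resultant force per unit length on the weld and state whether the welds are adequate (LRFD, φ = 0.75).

E48XX → F_EXX = 480 MPa.
Total weld length L_w = 680 mm. Treat welds as unit-width lines.
Polar moment about centroid: J = 2[d³/12 + d(b/2)²] = 2[340³/12 + 340×85²] = 11460000 mm³.
Direct shear f_v = P/L_w = 317×10³ / 680 = 466.2 N/mm (vertical).
Torsion M = P·e = 317×10³ × 140 = 44380000 N·mm.
Critical point at (x, y) = (85, 170) from centroid. f_tx = M·y/J = 658.1 N/mm; f_ty = M·x/J = 329.1 N/mm.
Resultant f_max = √[f_tx² + (f_v + f_ty)²] = √[658.1² + (466.2 + 329.1)²] = 1032 N/mm.
Capacity per unit length: φr_n = 0.75 × 0.6 × 480 × (0.707 × 8) = 1222 N/mm.
1032 ≤ 1222 → adequate.

f_max ≈ 1030 N/mm; adequate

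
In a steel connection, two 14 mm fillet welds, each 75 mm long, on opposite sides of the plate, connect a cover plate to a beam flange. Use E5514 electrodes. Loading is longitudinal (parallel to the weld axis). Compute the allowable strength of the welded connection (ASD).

E55XX → F_EXX = 550 MPa.
Effective throat t_e = 0.707 × 14 = 9.898 mm.
Total length L = 150 mm; A_we = 9.898 × 150 = 1485 mm².
F_nw = 0.6 F_EXX = 0.6 × 550 = 330 MPa.
R_n = 330 × 1485 × 10⁻³ = 490 kN; R_n/Ω = 490/2.0 = 245 kN.

R_n/Ω ≈ 245 kN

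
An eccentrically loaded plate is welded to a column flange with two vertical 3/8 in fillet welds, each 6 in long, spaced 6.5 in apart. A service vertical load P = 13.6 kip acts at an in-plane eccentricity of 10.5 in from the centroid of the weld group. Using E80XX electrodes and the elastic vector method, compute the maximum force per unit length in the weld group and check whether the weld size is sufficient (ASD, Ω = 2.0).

f_max ≈ 4.78 kip/in; adequate

E80XX → F_EXX = 80 ksi.
Total weld length L_w = 12 in. Treat welds as unit-width lines.
Polar moment about centroid: J = 2[d³/12 + d(b/2)²] = 2[6³/12 + 6×3.25²] = 162.8 in³.
Direct shear f_v = P/L_w = 13.6 / 12 = 1.133 kip/in (vertical).
Torsion M = P·e = 13.6 × 10.5 = 142.8 kip·in.
Critical point at (x, y) = (3.25, 3) from centroid. f_tx = M·y/J = 2.632 kip/in; f_ty = M·x/J = 2.852 kip/in.
Resultant f_max = √[f_tx² + (f_v + f_ty)²] = √[2.632² + (1.133 + 2.852)²] = 4.776 kip/in.
Capacity per unit length: r_n/Ω = (1/2.0) × 0.6 × 80 × (0.707 × 0.375) = 6.363 kip/in.
4.776 ≤ 6.363 → adequate.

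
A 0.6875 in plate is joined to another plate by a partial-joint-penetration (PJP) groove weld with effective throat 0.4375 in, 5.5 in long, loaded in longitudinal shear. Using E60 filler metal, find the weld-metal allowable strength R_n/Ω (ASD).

E60XX → F_EXX = 60 ksi.
Effective throat (given) t_e = 0.4375 in.
A_we = 0.4375 × 5.5 = 2.406 in².
F_nw = 0.6 F_EXX = 36 ksi.
R_n/Ω = (36 × 2.406) / 2.0 = 43.31 kip.

R_n/Ω ≈ 43.3 kip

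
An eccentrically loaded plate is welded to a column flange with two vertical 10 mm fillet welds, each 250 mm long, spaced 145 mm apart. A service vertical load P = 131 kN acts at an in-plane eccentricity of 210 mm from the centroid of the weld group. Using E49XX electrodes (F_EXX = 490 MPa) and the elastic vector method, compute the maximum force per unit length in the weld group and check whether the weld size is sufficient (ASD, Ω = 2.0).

Total weld length L_w = 500 mm. Treat welds as unit-width lines.
Polar moment about centroid: J = 2[d³/12 + d(b/2)²] = 2[250³/12 + 250×72.5²] = 5232000 mm³.
Direct shear f_v = P/L_w = 131×10³ / 500 = 262 N/mm (vertical).
Torsion M = P·e = 131×10³ × 210 = 27510000 N·mm.
Critical point at (x, y) = (72.5, 125) from centroid. f_tx = M·y/J = 657.2 N/mm; f_ty = M·x/J = 381.2 N/mm.
Resultant f_max = √[f_tx² + (f_v + f_ty)²] = √[657.2² + (262 + 381.2)²] = 919.6 N/mm.
Capacity per unit length: r_n/Ω = (1/2.0) × 0.6 × 490 × (0.707 × 10) = 1039 N/mm.
919.6 ≤ 1039 → adequate.

f_max ≈ 920 N/mm; adequate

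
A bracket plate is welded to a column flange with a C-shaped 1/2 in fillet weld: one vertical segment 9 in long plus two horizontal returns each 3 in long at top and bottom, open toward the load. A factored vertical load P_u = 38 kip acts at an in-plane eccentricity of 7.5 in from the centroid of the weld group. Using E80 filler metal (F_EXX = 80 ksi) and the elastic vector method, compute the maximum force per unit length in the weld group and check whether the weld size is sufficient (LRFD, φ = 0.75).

Total weld length L_w = 15 in. Treat welds as unit-width lines.
Centroid: x̄ = 2×3×1.5 / 15 = 0.6 in from the vertical weld.
Polar moment about centroid: J = I_x + I_y = [9³/12 + 2×3×4.5²] + [9×0.6² + 2(3³/12 + 3×0.9²)] = 194.8 in³.
Direct shear f_v = P/L_w = 38 / 15 = 2.533 kip/in (vertical).
Torsion M = P·e = 38 × 7.5 = 285 kip·in.
Critical point at (x, y) = (2.4, 4.5) from centroid. f_tx = M·y/J = 6.582 kip/in; f_ty = M·x/J = 3.51 kip/in.
Resultant f_max = √[f_tx² + (f_v + f_ty)²] = √[6.582² + (2.533 + 3.51)²] = 8.936 kip/in.
Capacity per unit length: φr_n = 0.75 × 0.6 × 80 × (0.707 × 0.5) = 12.73 kip/in.
8.936 ≤ 12.73 → adequate.

f_max ≈ 8.94 kip/in; adequate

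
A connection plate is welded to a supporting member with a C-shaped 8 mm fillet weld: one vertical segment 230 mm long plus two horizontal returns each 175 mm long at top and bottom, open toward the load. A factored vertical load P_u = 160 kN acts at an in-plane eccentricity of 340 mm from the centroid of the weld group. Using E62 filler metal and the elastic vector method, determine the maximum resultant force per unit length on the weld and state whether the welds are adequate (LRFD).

E62XX → F_EXX = 620 MPa.
Total weld length L_w = 580 mm. Treat welds as unit-width lines.
Centroid: x̄ = 2×175×87.5 / 580 = 52.8 mm from the vertical weld.
Polar moment about centroid: J = I_x + I_y = [230³/12 + 2×175×115²] + [230×52.8² + 2(175³/12 + 175×34.7²)] = 7599000 mm³.
Direct shear f_v = P/L_w = 160×10³ / 580 = 275.9 N/mm (vertical).
Torsion M = P·e = 160×10³ × 340 = 54400000 N·mm.
Critical point at (x, y) = (122.2, 115) from centroid. f_tx = M·y/J = 823.3 N/mm; f_ty = M·x/J = 874.9 N/mm.
Resultant f_max = √[f_tx² + (f_v + f_ty)²] = √[823.3² + (275.9 + 874.9)²] = 1415 N/mm.
Capacity per unit length: φr_n = 0.75 × 0.6 × 620 × (0.707 × 8) = 1578 N/mm.
1415 ≤ 1578 → adequate.

f_max ≈ 1410 N/mm; adequate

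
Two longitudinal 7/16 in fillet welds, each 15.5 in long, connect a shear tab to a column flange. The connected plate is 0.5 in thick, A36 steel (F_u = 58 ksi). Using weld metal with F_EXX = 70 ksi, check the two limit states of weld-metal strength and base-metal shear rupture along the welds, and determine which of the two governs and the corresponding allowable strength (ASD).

R_n/Ω ≈ 201 kip (weld metal governs)

t_e = 0.707 × 0.4375 = 0.3093 in; L = 31 in.
Weld metal: R_n/Ω = (1/2.0) × 0.6 × 70 × 0.3093 × 31 = 201.4 kip.
Base metal (shear rupture): R_n/Ω = (1/2.0) × 0.6 × 58 × 0.5 × 31 = 269.7 kip.
Governing: weld metal.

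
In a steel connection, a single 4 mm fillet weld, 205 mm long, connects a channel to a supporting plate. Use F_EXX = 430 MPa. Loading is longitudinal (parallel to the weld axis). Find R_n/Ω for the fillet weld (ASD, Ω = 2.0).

R_n/Ω ≈ 74.8 kN

Effective throat t_e = 0.707 × 4 = 2.828 mm.
Total length L = 205 mm; A_we = 2.828 × 205 = 579.7 mm².
F_nw = 0.6 F_EXX = 0.6 × 430 = 258 MPa.
R_n = 258 × 579.7 × 10⁻³ = 149.6 kN; R_n/Ω = 149.6/2.0 = 74.79 kN.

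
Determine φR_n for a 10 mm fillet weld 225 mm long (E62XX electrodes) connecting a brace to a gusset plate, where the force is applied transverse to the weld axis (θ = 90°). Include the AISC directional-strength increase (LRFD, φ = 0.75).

φR_n ≈ 666 kN

E62XX → F_EXX = 620 MPa.
t_e = 0.707 × 10 = 7.07 mm; A_we = 7.07 × 225 = 1591 mm².
Directional factor: 1.0 + 0.5 sin^1.5(90°) = 1.5.
F_nw = 0.6 × 620 × 1.5 = 558 MPa.
φR_n = 0.75 × 558 × 1591 × 10⁻³ = 665.7 kN.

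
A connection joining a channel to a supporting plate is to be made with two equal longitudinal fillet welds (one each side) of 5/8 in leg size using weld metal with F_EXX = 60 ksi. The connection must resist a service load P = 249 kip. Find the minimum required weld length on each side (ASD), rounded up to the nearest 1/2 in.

Throat t_e = 0.707 × 0.625 = 0.4419 in.
r_n/Ω = (0.6 × 60 × 0.4419) / 2.0 = 7.954 kip/in.
L_req = P / (r_n/Ω) = 249 / 7.954 = 31.31 in total.
Per side: 31.31 / 2 = 15.65 in.
Round up → use L = 16 in on each side.

L = 16 in on each side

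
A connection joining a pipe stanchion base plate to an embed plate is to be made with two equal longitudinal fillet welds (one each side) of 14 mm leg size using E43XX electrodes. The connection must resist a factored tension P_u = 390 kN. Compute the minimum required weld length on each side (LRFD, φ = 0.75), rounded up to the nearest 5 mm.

L = 105 mm on each side

E43XX → F_EXX = 430 MPa.
Throat t_e = 0.707 × 14 = 9.898 mm.
φr_n = 0.75 × 0.6 × 430 × 9.898 × 10⁻³ = 1.915 kN/mm.
L_req = P_u / φr_n = 390 / 1.915 = 203.6 mm total.
Per side: 203.6 / 2 = 101.8 mm.
Round up → use L = 105 mm on each side.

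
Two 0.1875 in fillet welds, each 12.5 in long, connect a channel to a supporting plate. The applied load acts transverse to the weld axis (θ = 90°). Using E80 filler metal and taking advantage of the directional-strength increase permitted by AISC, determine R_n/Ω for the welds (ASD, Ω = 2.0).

R_n/Ω ≈ 119 kip

E80XX → F_EXX = 80 ksi.
t_e = 0.707 × 0.1875 = 0.1326 in; A_we = 0.1326 × 25 = 3.314 in².
Directional factor: 1.0 + 0.5 sin^1.5(90°) = 1.5.
F_nw = 0.6 × 80 × 1.5 = 72 ksi.
R_n/Ω = (72 × 3.314) / 2.0 = 119.3 kip.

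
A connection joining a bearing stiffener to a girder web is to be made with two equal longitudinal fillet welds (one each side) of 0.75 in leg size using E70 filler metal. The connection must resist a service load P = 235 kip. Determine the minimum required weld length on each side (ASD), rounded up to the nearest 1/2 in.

L = 11 in on each side

E70XX → F_EXX = 70 ksi.
Throat t_e = 0.707 × 0.75 = 0.5302 in.
r_n/Ω = (0.6 × 70 × 0.5302) / 2.0 = 11.14 kip/in.
L_req = P / (r_n/Ω) = 235 / 11.14 = 21.1 in total.
Per side: 21.1 / 2 = 10.55 in.
Round up → use L = 11 in on each side.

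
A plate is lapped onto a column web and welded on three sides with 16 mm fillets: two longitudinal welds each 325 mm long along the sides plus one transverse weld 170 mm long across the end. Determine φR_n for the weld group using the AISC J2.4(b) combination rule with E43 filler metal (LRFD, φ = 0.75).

E43XX → F_EXX = 430 MPa.
t_e = 0.707 × 16 = 11.31 mm.
R_nwl = 0.6 × 430 × 11.31 × 650 × 10⁻³ = 1897 kN (longitudinal, 2 welds).
R_nwt = 0.6 × 430 × 11.31 × 170 × 10⁻³ = 496.1 kN (transverse, base value).
(i) R_nwl + R_nwt = 2393 kN; (ii) 0.85 R_nwl + 1.5 R_nwt = 2357 kN.
R_n = max = 2393 kN [governs: (i)]; φR_n = 1795 kN.

φR_n ≈ 1790 kN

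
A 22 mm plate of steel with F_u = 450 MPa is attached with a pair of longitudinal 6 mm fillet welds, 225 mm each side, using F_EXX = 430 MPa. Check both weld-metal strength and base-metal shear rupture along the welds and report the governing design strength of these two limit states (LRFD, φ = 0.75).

φR_n ≈ 369 kN (weld metal governs)

t_e = 0.707 × 6 = 4.242 mm; L = 450 mm.
Weld metal: φR_n = 0.75 × 0.6 × 430 × 4.242 × 450 × 10⁻³ = 369.4 kN.
Base metal (shear rupture): φR_n = 0.75 × 0.6 × 450 × 22 × 450 × 10⁻³ = 2005 kN.
Governing: weld metal.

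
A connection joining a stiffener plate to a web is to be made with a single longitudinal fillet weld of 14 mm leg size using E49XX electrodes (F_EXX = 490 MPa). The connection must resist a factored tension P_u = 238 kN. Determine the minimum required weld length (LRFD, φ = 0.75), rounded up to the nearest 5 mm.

Throat t_e = 0.707 × 14 = 9.898 mm.
φr_n = 0.75 × 0.6 × 490 × 9.898 × 10⁻³ = 2.183 kN/mm.
L_req = P_u / φr_n = 238 / 2.183 = 109 mm total.
Round up → use L = 110 mm.

L = 110 mm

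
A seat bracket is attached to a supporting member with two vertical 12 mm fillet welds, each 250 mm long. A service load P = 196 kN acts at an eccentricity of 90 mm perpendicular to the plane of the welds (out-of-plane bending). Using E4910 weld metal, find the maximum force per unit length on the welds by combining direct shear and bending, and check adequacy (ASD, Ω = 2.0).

f_max ≈ 933 N/mm; adequate

E49XX → F_EXX = 490 MPa.
L_w = 2 × 250 = 500 mm; section modulus (unit throat) S = 2 × L²/6 = 20830 mm².
Direct shear f_v = P/L_w = 196×10³/500 = 392 N/mm.
Moment M = P × e = 196×10³ × 90 = 17640000 N·mm; bending f_b = M/S = 846.7 N/mm.
f_max = √(f_v² + f_b²) = √(392² + 846.7²) = 933.1 N/mm.
r_n/Ω = (1/2.0) × 0.6 × 490 × (0.707 × 12) = 1247 N/mm → adequate.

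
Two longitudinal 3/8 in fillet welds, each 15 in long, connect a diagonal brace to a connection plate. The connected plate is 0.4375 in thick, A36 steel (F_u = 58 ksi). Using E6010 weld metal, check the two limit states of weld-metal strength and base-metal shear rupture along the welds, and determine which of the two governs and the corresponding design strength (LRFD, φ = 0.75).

φR_n ≈ 215 kip (weld metal governs)

E60XX → F_EXX = 60 ksi.
t_e = 0.707 × 0.375 = 0.2651 in; L = 30 in.
Weld metal: φR_n = 0.75 × 0.6 × 60 × 0.2651 × 30 = 214.8 kip.
Base metal (shear rupture): φR_n = 0.75 × 0.6 × 58 × 0.4375 × 30 = 342.6 kip.
Governing: weld metal.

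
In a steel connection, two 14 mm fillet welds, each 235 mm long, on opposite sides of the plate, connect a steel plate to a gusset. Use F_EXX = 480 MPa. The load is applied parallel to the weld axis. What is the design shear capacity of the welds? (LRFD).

φR_n ≈ 1000 kN

Effective throat t_e = 0.707 × 14 = 9.898 mm.
Total length L = 470 mm; A_we = 9.898 × 470 = 4652 mm².
F_nw = 0.6 F_EXX = 0.6 × 480 = 288 MPa.
φR_n = 0.75 × 288 × 4652 × 10⁻³ = 1005 kN.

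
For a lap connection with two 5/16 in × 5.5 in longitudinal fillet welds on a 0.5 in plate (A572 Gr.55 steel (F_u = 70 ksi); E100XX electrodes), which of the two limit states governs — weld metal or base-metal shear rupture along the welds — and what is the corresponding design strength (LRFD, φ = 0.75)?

φR_n ≈ 109 kips (weld metal governs)

E100XX → F_EXX = 100 ksi.
t_e = 0.707 × 0.3125 = 0.2209 in; L = 11 in.
Weld metal: φR_n = 0.75 × 0.6 × 100 × 0.2209 × 11 = 109.4 kips.
Base metal (shear rupture): φR_n = 0.75 × 0.6 × 70 × 0.5 × 11 = 173.2 kips.
Governing: weld metal.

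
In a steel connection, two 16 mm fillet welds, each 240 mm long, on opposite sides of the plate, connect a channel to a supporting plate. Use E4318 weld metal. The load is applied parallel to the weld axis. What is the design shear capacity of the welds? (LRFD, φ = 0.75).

E43XX → F_EXX = 430 MPa.
Effective throat t_e = 0.707 × 16 = 11.31 mm.
Total length L = 480 mm; A_we = 11.31 × 480 = 5430 mm².
F_nw = 0.6 F_EXX = 0.6 × 430 = 258 MPa.
φR_n = 0.75 × 258 × 5430 × 10⁻³ = 1051 kN.

φR_n ≈ 1050 kN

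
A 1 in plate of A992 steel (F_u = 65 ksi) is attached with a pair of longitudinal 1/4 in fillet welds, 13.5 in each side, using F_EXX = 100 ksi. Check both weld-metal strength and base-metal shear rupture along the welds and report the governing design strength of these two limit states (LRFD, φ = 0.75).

t_e = 0.707 × 0.25 = 0.1767 in; L = 27 in.
Weld metal: φR_n = 0.75 × 0.6 × 100 × 0.1767 × 27 = 214.8 kip.
Base metal (shear rupture): φR_n = 0.75 × 0.6 × 65 × 1 × 27 = 789.8 kip.
Governing: weld metal.

φR_n ≈ 215 kip (weld metal governs)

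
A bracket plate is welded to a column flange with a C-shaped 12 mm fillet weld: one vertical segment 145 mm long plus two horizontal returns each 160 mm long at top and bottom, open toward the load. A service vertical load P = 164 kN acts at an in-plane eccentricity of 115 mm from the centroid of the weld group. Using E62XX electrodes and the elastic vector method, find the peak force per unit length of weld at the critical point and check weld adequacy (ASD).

f_max ≈ 1050 N/mm; adequate

E62XX → F_EXX = 620 MPa.
Total weld length L_w = 465 mm. Treat welds as unit-width lines.
Centroid: x̄ = 2×160×80 / 465 = 55.05 mm from the vertical weld.
Polar moment about centroid: J = I_x + I_y = [145³/12 + 2×160×72.5²] + [145×55.05² + 2(160³/12 + 160×24.95²)] = 3257000 mm³.
Direct shear f_v = P/L_w = 164×10³ / 465 = 352.7 N/mm (vertical).
Torsion M = P·e = 164×10³ × 115 = 18860000 N·mm.
Critical point at (x, y) = (104.9, 72.5) from centroid. f_tx = M·y/J = 419.8 N/mm; f_ty = M·x/J = 607.6 N/mm.
Resultant f_max = √[f_tx² + (f_v + f_ty)²] = √[419.8² + (352.7 + 607.6)²] = 1048 N/mm.
Capacity per unit length: r_n/Ω = (1/2.0) × 0.6 × 620 × (0.707 × 12) = 1578 N/mm.
1048 ≤ 1578 → adequate.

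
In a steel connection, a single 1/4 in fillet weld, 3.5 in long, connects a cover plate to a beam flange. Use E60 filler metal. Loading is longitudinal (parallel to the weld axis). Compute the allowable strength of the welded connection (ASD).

E60XX → F_EXX = 60 ksi.
Effective throat t_e = 0.707 × 0.25 = 0.1767 in.
Total length L = 3.5 in; A_we = 0.1767 × 3.5 = 0.6186 in².
F_nw = 0.6 F_EXX = 0.6 × 60 = 36 ksi.
R_n = 36 × 0.6186 = 22.27 kip; R_n/Ω = 22.27/2.0 = 11.14 kip.

R_n/Ω ≈ 11.1 kip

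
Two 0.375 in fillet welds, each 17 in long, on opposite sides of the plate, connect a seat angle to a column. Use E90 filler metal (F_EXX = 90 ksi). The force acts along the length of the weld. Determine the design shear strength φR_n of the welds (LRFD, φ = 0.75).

φR_n ≈ 365 kip

Effective throat t_e = 0.707 × 0.375 = 0.2651 in.
Total length L = 34 in; A_we = 0.2651 × 34 = 9.014 in².
F_nw = 0.6 F_EXX = 0.6 × 90 = 54 ksi.
φR_n = 0.75 × 54 × 9.014 = 365.1 kip.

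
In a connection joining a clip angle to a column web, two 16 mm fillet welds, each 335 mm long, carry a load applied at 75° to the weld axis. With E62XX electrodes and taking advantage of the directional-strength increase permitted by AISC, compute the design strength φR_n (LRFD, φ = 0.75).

E62XX → F_EXX = 620 MPa.
t_e = 0.707 × 16 = 11.31 mm; A_we = 11.31 × 670 = 7579 mm².
Directional factor: 1.0 + 0.5 sin^1.5(75°) = 1.475.
F_nw = 0.6 × 620 × 1.475 = 548.6 MPa.
φR_n = 0.75 × 548.6 × 7579 × 10⁻³ = 3118 kN.

φR_n ≈ 3120 kN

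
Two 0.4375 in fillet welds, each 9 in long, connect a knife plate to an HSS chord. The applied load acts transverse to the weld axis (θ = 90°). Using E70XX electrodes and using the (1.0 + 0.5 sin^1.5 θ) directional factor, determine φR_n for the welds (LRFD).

φR_n ≈ 263 kip

E70XX → F_EXX = 70 ksi.
t_e = 0.707 × 0.4375 = 0.3093 in; A_we = 0.3093 × 18 = 5.568 in².
Directional factor: 1.0 + 0.5 sin^1.5(90°) = 1.5.
F_nw = 0.6 × 70 × 1.5 = 63 ksi.
φR_n = 0.75 × 63 × 5.568 = 263.1 kip.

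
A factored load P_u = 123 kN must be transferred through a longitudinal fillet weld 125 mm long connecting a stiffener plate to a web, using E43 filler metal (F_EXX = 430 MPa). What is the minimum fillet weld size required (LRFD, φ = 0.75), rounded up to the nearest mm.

w = 8 mm

Total weld length L = 125 mm.
Required throat t_e = P_u / (φ × 0.6 F_EXX × L) = 123 / (0.75 × 0.6 × 430 × 125 × 10⁻³) = 5.085 mm.
Required leg w = t_e / 0.707 = 7.193 mm → use 8 mm.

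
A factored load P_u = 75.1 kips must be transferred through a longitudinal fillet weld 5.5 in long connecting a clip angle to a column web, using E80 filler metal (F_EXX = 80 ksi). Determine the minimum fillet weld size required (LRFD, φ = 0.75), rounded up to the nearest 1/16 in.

w = 9/16 in

Total weld length L = 5.5 in.
Required throat t_e = P_u / (φ × 0.6 F_EXX × L) = 75.1 / (0.75 × 0.6 × 80 × 5.5) = 0.3793 in.
Required leg w = t_e / 0.707 = 0.5365 in → use 9/16 in.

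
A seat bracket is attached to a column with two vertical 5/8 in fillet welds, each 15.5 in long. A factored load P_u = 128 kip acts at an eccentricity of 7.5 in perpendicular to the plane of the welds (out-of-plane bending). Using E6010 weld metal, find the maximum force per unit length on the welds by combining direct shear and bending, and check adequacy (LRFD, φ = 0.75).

f_max ≈ 12.7 kip/in; NOT adequate

E60XX → F_EXX = 60 ksi.
L_w = 2 × 15.5 = 31 in; section modulus (unit throat) S = 2 × L²/6 = 80.08 in².
Direct shear f_v = P/L_w = 128/31 = 4.129 kip/in.
Moment M = P × e = 128 × 7.5 = 960 kip·in; bending f_b = M/S = 11.99 kip/in.
f_max = √(f_v² + f_b²) = √(4.129² + 11.99²) = 12.68 kip/in.
φr_n = 0.75 × 0.6 × 60 × (0.707 × 0.625) = 11.93 kip/in → NOT adequate.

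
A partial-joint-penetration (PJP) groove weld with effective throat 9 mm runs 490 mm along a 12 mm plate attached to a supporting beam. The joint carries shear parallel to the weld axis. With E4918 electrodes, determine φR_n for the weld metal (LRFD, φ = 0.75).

E49XX → F_EXX = 490 MPa.
Effective throat (given) t_e = 9 mm.
A_we = 9 × 490 = 4410 mm².
F_nw = 0.6 F_EXX = 294 MPa.
φR_n = 0.75 × 294 × 4410 × 10⁻³ = 972.4 kN.

φR_n ≈ 972 kN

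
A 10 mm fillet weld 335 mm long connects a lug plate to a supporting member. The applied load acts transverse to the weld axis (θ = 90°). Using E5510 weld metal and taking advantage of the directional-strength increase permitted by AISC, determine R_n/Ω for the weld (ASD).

R_n/Ω ≈ 586 kN

E55XX → F_EXX = 550 MPa.
t_e = 0.707 × 10 = 7.07 mm; A_we = 7.07 × 335 = 2368 mm².
Directional factor: 1.0 + 0.5 sin^1.5(90°) = 1.5.
F_nw = 0.6 × 550 × 1.5 = 495 MPa.
R_n/Ω = (495 × 2368) / 2.0 × 10⁻³ = 586.2 kN.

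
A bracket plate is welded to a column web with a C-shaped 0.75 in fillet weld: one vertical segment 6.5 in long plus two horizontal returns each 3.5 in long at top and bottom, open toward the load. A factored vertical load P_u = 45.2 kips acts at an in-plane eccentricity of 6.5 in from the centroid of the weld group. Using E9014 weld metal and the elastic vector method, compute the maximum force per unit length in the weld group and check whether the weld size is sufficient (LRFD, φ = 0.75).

f_max ≈ 13 kip/in; adequate

E90XX → F_EXX = 90 ksi.
Total weld length L_w = 13.5 in. Treat welds as unit-width lines.
Centroid: x̄ = 2×3.5×1.75 / 13.5 = 0.9074 in from the vertical weld.
Polar moment about centroid: J = I_x + I_y = [6.5³/12 + 2×3.5×3.25²] + [6.5×0.9074² + 2(3.5³/12 + 3.5×0.8426²)] = 114.3 in³.
Direct shear f_v = P/L_w = 45.2 / 13.5 = 3.348 kip/in (vertical).
Torsion M = P·e = 45.2 × 6.5 = 293.8 kip·in.
Critical point at (x, y) = (2.593, 3.25) from centroid. f_tx = M·y/J = 8.355 kip/in; f_ty = M·x/J = 6.665 kip/in.
Resultant f_max = √[f_tx² + (f_v + f_ty)²] = √[8.355² + (3.348 + 6.665)²] = 13.04 kip/in.
Capacity per unit length: φr_n = 0.75 × 0.6 × 90 × (0.707 × 0.75) = 21.48 kip/in.
13.04 ≤ 21.48 → adequate.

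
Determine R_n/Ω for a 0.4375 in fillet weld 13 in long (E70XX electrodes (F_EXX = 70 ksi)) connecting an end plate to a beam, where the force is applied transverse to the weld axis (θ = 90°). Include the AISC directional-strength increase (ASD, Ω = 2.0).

t_e = 0.707 × 0.4375 = 0.3093 in; A_we = 0.3093 × 13 = 4.021 in².
Directional factor: 1.0 + 0.5 sin^1.5(90°) = 1.5.
F_nw = 0.6 × 70 × 1.5 = 63 ksi.
R_n/Ω = (63 × 4.021) / 2.0 = 126.7 kip.

R_n/Ω ≈ 127 kip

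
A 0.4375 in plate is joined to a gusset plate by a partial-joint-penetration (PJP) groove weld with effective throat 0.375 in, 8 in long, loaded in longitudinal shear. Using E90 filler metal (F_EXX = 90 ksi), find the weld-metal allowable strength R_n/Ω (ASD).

Effective throat (given) t_e = 0.375 in.
A_we = 0.375 × 8 = 3 in².
F_nw = 0.6 F_EXX = 54 ksi.
R_n/Ω = (54 × 3) / 2.0 = 81 kips.

R_n/Ω ≈ 81 kips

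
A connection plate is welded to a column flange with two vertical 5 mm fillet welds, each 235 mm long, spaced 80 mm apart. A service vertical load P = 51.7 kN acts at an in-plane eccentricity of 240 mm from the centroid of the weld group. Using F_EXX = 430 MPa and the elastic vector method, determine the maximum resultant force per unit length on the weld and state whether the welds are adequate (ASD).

f_max ≈ 573 N/mm; NOT adequate

Total weld length L_w = 470 mm. Treat welds as unit-width lines.
Polar moment about centroid: J = 2[d³/12 + d(b/2)²] = 2[235³/12 + 235×40²] = 2915000 mm³.
Direct shear f_v = P/L_w = 51.7×10³ / 470 = 110 N/mm (vertical).
Torsion M = P·e = 51.7×10³ × 240 = 12408000 N·mm.
Critical point at (x, y) = (40, 117.5) from centroid. f_tx = M·y/J = 500.2 N/mm; f_ty = M·x/J = 170.3 N/mm.
Resultant f_max = √[f_tx² + (f_v + f_ty)²] = √[500.2² + (110 + 170.3)²] = 573.3 N/mm.
Capacity per unit length: r_n/Ω = (1/2.0) × 0.6 × 430 × (0.707 × 5) = 456 N/mm.
573.3 > 456 → NOT adequate.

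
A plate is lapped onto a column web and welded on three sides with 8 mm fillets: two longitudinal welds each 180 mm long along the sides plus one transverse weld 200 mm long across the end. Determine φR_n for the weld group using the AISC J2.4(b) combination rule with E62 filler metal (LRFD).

E62XX → F_EXX = 620 MPa.
t_e = 0.707 × 8 = 5.656 mm.
R_nwl = 0.6 × 620 × 5.656 × 360 × 10⁻³ = 757.5 kN (longitudinal, 2 welds).
R_nwt = 0.6 × 620 × 5.656 × 200 × 10⁻³ = 420.8 kN (transverse, base value).
(i) R_nwl + R_nwt = 1178 kN; (ii) 0.85 R_nwl + 1.5 R_nwt = 1275 kN.
R_n = max = 1275 kN [governs: (ii)]; φR_n = 956.3 kN.

φR_n ≈ 956 kN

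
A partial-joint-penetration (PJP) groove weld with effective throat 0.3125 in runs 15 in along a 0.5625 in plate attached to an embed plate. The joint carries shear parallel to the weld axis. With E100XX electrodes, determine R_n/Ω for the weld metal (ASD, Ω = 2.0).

R_n/Ω ≈ 141 kips

E100XX → F_EXX = 100 ksi.
Effective throat (given) t_e = 0.3125 in.
A_we = 0.3125 × 15 = 4.688 in².
F_nw = 0.6 F_EXX = 60 ksi.
R_n/Ω = (60 × 4.688) / 2.0 = 140.6 kips.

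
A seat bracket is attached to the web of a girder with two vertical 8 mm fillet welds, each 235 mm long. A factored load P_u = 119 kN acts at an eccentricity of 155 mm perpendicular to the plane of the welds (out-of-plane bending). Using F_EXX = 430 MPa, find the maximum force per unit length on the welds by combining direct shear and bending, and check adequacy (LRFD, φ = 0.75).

f_max ≈ 1030 N/mm; adequate

L_w = 2 × 235 = 470 mm; section modulus (unit throat) S = 2 × L²/6 = 18410 mm².
Direct shear f_v = P/L_w = 119×10³/470 = 253.2 N/mm.
Moment M = P × e = 119×10³ × 155 = 18445000 N·mm; bending f_b = M/S = 1002 N/mm.
f_max = √(f_v² + f_b²) = √(253.2² + 1002²) = 1033 N/mm.
φr_n = 0.75 × 0.6 × 430 × (0.707 × 8) = 1094 N/mm → adequate.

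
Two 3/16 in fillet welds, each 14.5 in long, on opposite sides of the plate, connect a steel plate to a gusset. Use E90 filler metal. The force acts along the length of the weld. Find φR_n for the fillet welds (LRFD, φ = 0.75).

φR_n ≈ 156 kips

E90XX → F_EXX = 90 ksi.
Effective throat t_e = 0.707 × 0.1875 = 0.1326 in.
Total length L = 29 in; A_we = 0.1326 × 29 = 3.844 in².
F_nw = 0.6 F_EXX = 0.6 × 90 = 54 ksi.
φR_n = 0.75 × 54 × 3.844 = 155.7 kips.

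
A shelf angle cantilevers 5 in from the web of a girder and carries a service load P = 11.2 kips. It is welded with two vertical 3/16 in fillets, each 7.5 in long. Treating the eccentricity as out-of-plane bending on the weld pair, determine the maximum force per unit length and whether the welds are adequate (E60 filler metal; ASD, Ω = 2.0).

f_max ≈ 3.08 kip/in; NOT adequate

E60XX → F_EXX = 60 ksi.
L_w = 2 × 7.5 = 15 in; section modulus (unit throat) S = 2 × L²/6 = 18.75 in².
Direct shear f_v = P/L_w = 11.2/15 = 0.7467 kip/in.
Moment M = P × e = 11.2 × 5 = 56 kip·in; bending f_b = M/S = 2.987 kip/in.
f_max = √(f_v² + f_b²) = √(0.7467² + 2.987²) = 3.079 kip/in.
r_n/Ω = (1/2.0) × 0.6 × 60 × (0.707 × 0.1875) = 2.386 kip/in → NOT adequate.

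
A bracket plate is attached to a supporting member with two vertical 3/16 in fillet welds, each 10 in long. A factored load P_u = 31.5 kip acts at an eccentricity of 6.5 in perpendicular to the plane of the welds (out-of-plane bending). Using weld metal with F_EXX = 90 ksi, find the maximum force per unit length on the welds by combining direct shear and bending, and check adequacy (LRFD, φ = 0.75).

L_w = 2 × 10 = 20 in; section modulus (unit throat) S = 2 × L²/6 = 33.33 in².
Direct shear f_v = P/L_w = 31.5/20 = 1.575 kip/in.
Moment M = P × e = 31.5 × 6.5 = 204.75 kip·in; bending f_b = M/S = 6.142 kip/in.
f_max = √(f_v² + f_b²) = √(1.575² + 6.142²) = 6.341 kip/in.
φr_n = 0.75 × 0.6 × 90 × (0.707 × 0.1875) = 5.369 kip/in → NOT adequate.

f_max ≈ 6.34 kip/in; NOT adequate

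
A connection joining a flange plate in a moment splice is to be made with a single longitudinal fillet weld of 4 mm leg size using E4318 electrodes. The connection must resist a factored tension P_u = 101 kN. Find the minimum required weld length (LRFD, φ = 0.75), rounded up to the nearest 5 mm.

E43XX → F_EXX = 430 MPa.
Throat t_e = 0.707 × 4 = 2.828 mm.
φr_n = 0.75 × 0.6 × 430 × 2.828 × 10⁻³ = 0.5472 kN/mm.
L_req = P_u / φr_n = 101 / 0.5472 = 184.6 mm total.
Round up → use L = 185 mm.

L = 185 mm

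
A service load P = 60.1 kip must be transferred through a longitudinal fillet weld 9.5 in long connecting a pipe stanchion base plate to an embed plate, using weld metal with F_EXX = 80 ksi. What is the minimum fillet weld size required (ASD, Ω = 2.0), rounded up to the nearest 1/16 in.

Total weld length L = 9.5 in.
Required throat t_e = P × Ω / (0.6 F_EXX × L) = 60.1 × 2.0 / (0.6 × 80 × 9.5) = 0.2636 in.
Required leg w = t_e / 0.707 = 0.3728 in → use 3/8 in.

w = 3/8 in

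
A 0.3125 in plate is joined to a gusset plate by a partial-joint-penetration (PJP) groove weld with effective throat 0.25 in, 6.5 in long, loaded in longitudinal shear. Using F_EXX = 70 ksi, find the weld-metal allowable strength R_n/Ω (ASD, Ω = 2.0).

R_n/Ω ≈ 34.1 kip

Effective throat (given) t_e = 0.25 in.
A_we = 0.25 × 6.5 = 1.625 in².
F_nw = 0.6 F_EXX = 42 ksi.
R_n/Ω = (42 × 1.625) / 2.0 = 34.12 kip.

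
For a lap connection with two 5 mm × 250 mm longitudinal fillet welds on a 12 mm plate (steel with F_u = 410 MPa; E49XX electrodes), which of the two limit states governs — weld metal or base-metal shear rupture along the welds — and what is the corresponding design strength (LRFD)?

φR_n ≈ 390 kN (weld metal governs)

E49XX → F_EXX = 490 MPa.
t_e = 0.707 × 5 = 3.535 mm; L = 500 mm.
Weld metal: φR_n = 0.75 × 0.6 × 490 × 3.535 × 500 × 10⁻³ = 389.7 kN.
Base metal (shear rupture): φR_n = 0.75 × 0.6 × 410 × 12 × 500 × 10⁻³ = 1107 kN.
Governing: weld metal.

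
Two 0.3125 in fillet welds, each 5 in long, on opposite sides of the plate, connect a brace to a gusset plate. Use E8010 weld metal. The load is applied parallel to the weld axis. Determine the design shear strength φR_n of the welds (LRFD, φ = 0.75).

E80XX → F_EXX = 80 ksi.
Effective throat t_e = 0.707 × 0.3125 = 0.2209 in.
Total length L = 10 in; A_we = 0.2209 × 10 = 2.209 in².
F_nw = 0.6 F_EXX = 0.6 × 80 = 48 ksi.
φR_n = 0.75 × 48 × 2.209 = 79.54 kip.

φR_n ≈ 79.5 kip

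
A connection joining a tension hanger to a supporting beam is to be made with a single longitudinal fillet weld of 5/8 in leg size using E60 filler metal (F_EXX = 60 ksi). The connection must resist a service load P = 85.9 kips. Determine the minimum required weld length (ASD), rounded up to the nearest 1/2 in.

Throat t_e = 0.707 × 0.625 = 0.4419 in.
r_n/Ω = (0.6 × 60 × 0.4419) / 2.0 = 7.954 kip/in.
L_req = P / (r_n/Ω) = 85.9 / 7.954 = 10.8 in total.
Round up → use L = 11 in.

L = 11 in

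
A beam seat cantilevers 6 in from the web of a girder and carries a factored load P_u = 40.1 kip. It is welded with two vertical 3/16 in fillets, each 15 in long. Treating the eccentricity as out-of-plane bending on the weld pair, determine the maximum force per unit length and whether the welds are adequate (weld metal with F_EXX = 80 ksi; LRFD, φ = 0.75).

f_max ≈ 3.48 kip/in; adequate

L_w = 2 × 15 = 30 in; section modulus (unit throat) S = 2 × L²/6 = 75 in².
Direct shear f_v = P/L_w = 40.1/30 = 1.337 kip/in.
Moment M = P × e = 40.1 × 6 = 240.6 kip·in; bending f_b = M/S = 3.208 kip/in.
f_max = √(f_v² + f_b²) = √(1.337² + 3.208²) = 3.475 kip/in.
φr_n = 0.75 × 0.6 × 80 × (0.707 × 0.1875) = 4.772 kip/in → adequate.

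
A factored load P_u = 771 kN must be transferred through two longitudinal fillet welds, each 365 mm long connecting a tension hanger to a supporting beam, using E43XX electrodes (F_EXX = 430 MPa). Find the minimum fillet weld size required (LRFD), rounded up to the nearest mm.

Total weld length L = 730 mm.
Required throat t_e = P_u / (φ × 0.6 F_EXX × L) = 771 / (0.75 × 0.6 × 430 × 730 × 10⁻³) = 5.458 mm.
Required leg w = t_e / 0.707 = 7.72 mm → use 8 mm.

w = 8 mm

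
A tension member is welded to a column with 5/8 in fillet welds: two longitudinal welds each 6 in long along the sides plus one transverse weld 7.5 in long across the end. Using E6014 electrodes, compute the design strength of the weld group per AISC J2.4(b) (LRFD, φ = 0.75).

φR_n ≈ 256 kip

E60XX → F_EXX = 60 ksi.
t_e = 0.707 × 0.625 = 0.4419 in.
R_nwl = 0.6 × 60 × 0.4419 × 12 = 190.9 kip (longitudinal, 2 welds).
R_nwt = 0.6 × 60 × 0.4419 × 7.5 = 119.3 kip (transverse, base value).
(i) R_nwl + R_nwt = 310.2 kip; (ii) 0.85 R_nwl + 1.5 R_nwt = 341.2 kip.
R_n = max = 341.2 kip [governs: (ii)]; φR_n = 255.9 kip.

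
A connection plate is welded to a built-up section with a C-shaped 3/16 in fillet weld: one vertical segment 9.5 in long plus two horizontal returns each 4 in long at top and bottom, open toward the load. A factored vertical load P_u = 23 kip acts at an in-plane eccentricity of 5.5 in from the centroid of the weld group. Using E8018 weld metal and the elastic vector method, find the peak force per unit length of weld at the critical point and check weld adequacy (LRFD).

E80XX → F_EXX = 80 ksi.
Total weld length L_w = 17.5 in. Treat welds as unit-width lines.
Centroid: x̄ = 2×4×2 / 17.5 = 0.9143 in from the vertical weld.
Polar moment about centroid: J = I_x + I_y = [9.5³/12 + 2×4×4.75²] + [9.5×0.9143² + 2(4³/12 + 4×1.086²)] = 280 in³.
Direct shear f_v = P/L_w = 23 / 17.5 = 1.314 kip/in (vertical).
Torsion M = P·e = 23 × 5.5 = 126.5 kip·in.
Critical point at (x, y) = (3.086, 4.75) from centroid. f_tx = M·y/J = 2.146 kip/in; f_ty = M·x/J = 1.394 kip/in.
Resultant f_max = √[f_tx² + (f_v + f_ty)²] = √[2.146² + (1.314 + 1.394)²] = 3.456 kip/in.
Capacity per unit length: φr_n = 0.75 × 0.6 × 80 × (0.707 × 0.1875) = 4.772 kip/in.
3.456 ≤ 4.772 → adequate.

f_max ≈ 3.46 kip/in; adequate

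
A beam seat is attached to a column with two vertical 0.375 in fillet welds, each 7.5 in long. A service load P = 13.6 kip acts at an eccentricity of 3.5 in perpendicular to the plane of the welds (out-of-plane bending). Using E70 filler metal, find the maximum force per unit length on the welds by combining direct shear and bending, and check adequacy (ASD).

E70XX → F_EXX = 70 ksi.
L_w = 2 × 7.5 = 15 in; section modulus (unit throat) S = 2 × L²/6 = 18.75 in².
Direct shear f_v = P/L_w = 13.6/15 = 0.9067 kip/in.
Moment M = P × e = 13.6 × 3.5 = 47.6 kip·in; bending f_b = M/S = 2.539 kip/in.
f_max = √(f_v² + f_b²) = √(0.9067² + 2.539²) = 2.696 kip/in.
r_n/Ω = (1/2.0) × 0.6 × 70 × (0.707 × 0.375) = 5.568 kip/in → adequate.

f_max ≈ 2.7 kip/in; adequate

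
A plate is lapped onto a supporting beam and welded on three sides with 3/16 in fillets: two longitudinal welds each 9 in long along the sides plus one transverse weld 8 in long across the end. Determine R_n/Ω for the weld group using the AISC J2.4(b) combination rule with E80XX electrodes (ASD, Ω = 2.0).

R_n/Ω ≈ 86.9 kip

E80XX → F_EXX = 80 ksi.
t_e = 0.707 × 0.1875 = 0.1326 in.
R_nwl = 0.6 × 80 × 0.1326 × 18 = 114.5 kip (longitudinal, 2 welds).
R_nwt = 0.6 × 80 × 0.1326 × 8 = 50.9 kip (transverse, base value).
(i) R_nwl + R_nwt = 165.4 kip; (ii) 0.85 R_nwl + 1.5 R_nwt = 173.7 kip.
R_n = max = 173.7 kip [governs: (ii)]; R_n/Ω = 86.85 kip.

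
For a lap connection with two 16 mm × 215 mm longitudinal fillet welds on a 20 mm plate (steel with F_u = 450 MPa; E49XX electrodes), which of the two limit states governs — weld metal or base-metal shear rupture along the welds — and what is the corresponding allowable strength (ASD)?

R_n/Ω ≈ 715 kN (weld metal governs)

E49XX → F_EXX = 490 MPa.
t_e = 0.707 × 16 = 11.31 mm; L = 430 mm.
Weld metal: R_n/Ω = (1/2.0) × 0.6 × 490 × 11.31 × 430 × 10⁻³ = 715 kN.
Base metal (shear rupture): R_n/Ω = (1/2.0) × 0.6 × 450 × 20 × 430 × 10⁻³ = 1161 kN.
Governing: weld metal.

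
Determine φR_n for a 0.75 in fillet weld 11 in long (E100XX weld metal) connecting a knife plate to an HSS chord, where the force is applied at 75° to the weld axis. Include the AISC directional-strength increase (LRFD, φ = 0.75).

φR_n ≈ 387 kip

E100XX → F_EXX = 100 ksi.
t_e = 0.707 × 0.75 = 0.5302 in; A_we = 0.5302 × 11 = 5.833 in².
Directional factor: 1.0 + 0.5 sin^1.5(75°) = 1.475.
F_nw = 0.6 × 100 × 1.475 = 88.48 ksi.
φR_n = 0.75 × 88.48 × 5.833 = 387.1 kip.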